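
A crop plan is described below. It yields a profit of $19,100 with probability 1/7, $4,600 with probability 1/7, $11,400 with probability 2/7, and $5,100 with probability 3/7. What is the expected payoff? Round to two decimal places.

EV = 1/7 × 19100 + 1/7 × 4600 + 2/7 × 11400 + 3/7 × 5100 = 2728.5714 + 657.1429 + 3257.1429 + 2185.7143 = 8828.5714

$8,828.57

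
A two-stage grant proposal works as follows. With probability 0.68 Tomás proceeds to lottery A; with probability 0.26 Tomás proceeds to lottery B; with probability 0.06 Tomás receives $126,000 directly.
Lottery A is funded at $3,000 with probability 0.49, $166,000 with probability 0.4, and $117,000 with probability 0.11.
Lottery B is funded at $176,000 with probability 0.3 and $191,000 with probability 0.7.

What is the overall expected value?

EV(A) = 0.49 × 3000 + 0.4 × 166000 + 0.11 × 117000 = 1470 + 66400 + 12870 = 80740
EV(B) = 0.3 × 176000 + 0.7 × 191000 = 52800 + 133700 = 186500
Branch C: 126000 (certain)
Overall = 0.68 × 80740 + 0.26 × 186500 + 0.06 × 126000 = 54903.2 + 48490 + 7560 = 110953.2

$110,953.20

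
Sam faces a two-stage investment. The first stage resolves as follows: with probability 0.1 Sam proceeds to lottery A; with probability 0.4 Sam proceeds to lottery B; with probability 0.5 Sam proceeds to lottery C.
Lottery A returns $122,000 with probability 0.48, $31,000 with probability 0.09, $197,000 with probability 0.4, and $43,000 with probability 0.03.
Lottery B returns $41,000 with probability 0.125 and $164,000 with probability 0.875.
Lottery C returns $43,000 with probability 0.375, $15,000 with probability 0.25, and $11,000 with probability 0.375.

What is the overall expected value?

$85,594

EV(A) = 0.48 × 122000 + 0.09 × 31000 + 0.4 × 197000 + 0.03 × 43000 = 58560 + 2790 + 78800 + 1290 = 141440
EV(B) = 0.125 × 41000 + 0.875 × 164000 = 5125 + 143500 = 148625
EV(C) = 0.375 × 43000 + 0.25 × 15000 + 0.375 × 11000 = 16125 + 3750 + 4125 = 24000
Overall = 0.1 × 141440 + 0.4 × 148625 + 0.5 × 24000 = 14144 + 59450 + 12000 = 85594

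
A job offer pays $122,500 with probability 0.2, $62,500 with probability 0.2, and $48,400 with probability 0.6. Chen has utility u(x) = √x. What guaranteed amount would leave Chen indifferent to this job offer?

E[u] = 0.2·√122500 + 0.2·√62500 + 0.6·√48400 = 0.2·350 + 0.2·250 + 0.6·220 = 252
CE = (252)² = 63504

$63,504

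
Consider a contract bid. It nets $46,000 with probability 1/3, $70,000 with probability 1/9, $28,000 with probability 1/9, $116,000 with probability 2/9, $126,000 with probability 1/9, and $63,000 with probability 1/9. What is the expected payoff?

$73,000

EV = 1/3 × 46000 + 1/9 × 70000 + 1/9 × 28000 + 2/9 × 116000 + 1/9 × 126000 + 1/9 × 63000 = 15333.3333 + 7777.7778 + 3111.1111 + 25777.7778 + 14000 + 7000 = 73000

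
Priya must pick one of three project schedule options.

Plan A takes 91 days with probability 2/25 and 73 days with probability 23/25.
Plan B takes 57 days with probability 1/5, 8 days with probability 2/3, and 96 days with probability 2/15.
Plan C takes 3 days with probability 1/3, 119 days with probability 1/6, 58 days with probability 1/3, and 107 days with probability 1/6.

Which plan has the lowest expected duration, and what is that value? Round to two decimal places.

Plan A = 2/25 × 91 + 23/25 × 73 = 7.28 + 67.16 = 74.44
Plan B = 1/5 × 57 + 2/3 × 8 + 2/15 × 96 = 11.4 + 5.3333 + 12.8 = 29.5333
Plan C = 1/3 × 3 + 1/6 × 119 + 1/3 × 58 + 1/6 × 107 = 1 + 19.8333 + 19.3333 + 17.8333 = 58

Plan B (29.53 days)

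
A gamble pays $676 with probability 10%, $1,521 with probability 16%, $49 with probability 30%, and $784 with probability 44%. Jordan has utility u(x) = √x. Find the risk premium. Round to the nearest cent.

$129.59

E[u] = 0.1·√676 + 0.16·√1521 + 0.3·√49 + 0.44·√784 = 0.1·26 + 0.16·39 + 0.3·7 + 0.44·28 = 23.26
CE = (23.26)² = 541.0276
Risk premium = EV − CE = 670.62 − 541.0276 = 129.5924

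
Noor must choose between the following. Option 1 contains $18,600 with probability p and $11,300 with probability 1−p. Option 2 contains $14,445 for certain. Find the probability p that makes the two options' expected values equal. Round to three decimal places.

p = 0.431

p·18600 + (1−p)·11300 = 14445
7300p + 11300 = 14445
p = (14445 − 11300) / 7300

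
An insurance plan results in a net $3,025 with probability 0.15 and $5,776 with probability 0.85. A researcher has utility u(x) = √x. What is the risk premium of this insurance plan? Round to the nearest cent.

E[u] = 0.15·√3025 + 0.85·√5776 = 0.15·55 + 0.85·76 = 72.85
CE = (72.85)² = 5307.1225
Risk premium = EV − CE = 5363.35 − 5307.1225 = 56.2275

$56.23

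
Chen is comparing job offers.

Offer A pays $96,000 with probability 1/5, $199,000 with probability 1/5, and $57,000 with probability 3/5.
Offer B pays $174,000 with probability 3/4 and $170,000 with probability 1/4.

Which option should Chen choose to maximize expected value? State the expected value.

Offer B ($173,000)

Offer A = 1/5 × 96000 + 1/5 × 199000 + 3/5 × 57000 = 19200 + 39800 + 34200 = 93200
Offer B = 3/4 × 174000 + 1/4 × 170000 = 130500 + 42500 = 173000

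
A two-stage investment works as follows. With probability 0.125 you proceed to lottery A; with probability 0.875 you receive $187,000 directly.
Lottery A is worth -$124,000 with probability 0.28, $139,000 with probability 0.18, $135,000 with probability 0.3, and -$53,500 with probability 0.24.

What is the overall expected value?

EV(A) = 0.28 × (-124000) + 0.18 × 139000 + 0.3 × 135000 + 0.24 × (-53500) = -34720 + 25020 + 40500 − 12840 = 17960
Branch B: 187000 (certain)
Overall = 0.125 × 17960 + 0.875 × 187000 = 2245 + 163625 = 165870

$165,870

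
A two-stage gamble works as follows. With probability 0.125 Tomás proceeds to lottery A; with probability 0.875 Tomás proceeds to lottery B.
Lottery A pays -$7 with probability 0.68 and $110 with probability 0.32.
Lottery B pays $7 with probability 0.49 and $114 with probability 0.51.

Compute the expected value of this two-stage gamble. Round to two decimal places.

$57.68

EV(A) = 0.68 × (-7) + 0.32 × 110 = -4.76 + 35.2 = 30.44
EV(B) = 0.49 × 7 + 0.51 × 114 = 3.43 + 58.14 = 61.57
Overall = 0.125 × 30.44 + 0.875 × 61.57 = 3.805 + 53.87375 = 57.67875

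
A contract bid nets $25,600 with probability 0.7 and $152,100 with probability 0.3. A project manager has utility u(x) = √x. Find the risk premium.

$11,109

E[u] = 0.7·√25600 + 0.3·√152100 = 0.7·160 + 0.3·390 = 229
CE = (229)² = 52441
Risk premium = EV − CE = 63550 − 52441 = 11109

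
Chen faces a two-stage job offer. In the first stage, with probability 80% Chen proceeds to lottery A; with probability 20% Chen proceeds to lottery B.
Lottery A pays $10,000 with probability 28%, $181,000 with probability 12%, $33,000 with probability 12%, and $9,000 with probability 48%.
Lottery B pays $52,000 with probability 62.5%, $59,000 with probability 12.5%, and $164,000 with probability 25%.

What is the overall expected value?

$42,415

EV(A) = 0.28 × 10000 + 0.12 × 181000 + 0.12 × 33000 + 0.48 × 9000 = 2800 + 21720 + 3960 + 4320 = 32800
EV(B) = 0.625 × 52000 + 0.125 × 59000 + 0.25 × 164000 = 32500 + 7375 + 41000 = 80875
Overall = 0.8 × 32800 + 0.2 × 80875 = 26240 + 16175 = 42415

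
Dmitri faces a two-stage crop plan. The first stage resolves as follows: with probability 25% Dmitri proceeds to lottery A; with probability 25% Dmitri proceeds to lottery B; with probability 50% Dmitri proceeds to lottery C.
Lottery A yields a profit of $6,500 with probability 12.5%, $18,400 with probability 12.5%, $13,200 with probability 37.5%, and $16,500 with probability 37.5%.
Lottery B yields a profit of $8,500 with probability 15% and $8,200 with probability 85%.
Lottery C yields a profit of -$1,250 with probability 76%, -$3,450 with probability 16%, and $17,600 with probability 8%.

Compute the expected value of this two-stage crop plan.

EV(A) = 0.125 × 6500 + 0.125 × 18400 + 0.375 × 13200 + 0.375 × 16500 = 812.5 + 2300 + 4950 + 6187.5 = 14250
EV(B) = 0.15 × 8500 + 0.85 × 8200 = 1275 + 6970 = 8245
EV(C) = 0.76 × (-1250) + 0.16 × (-3450) + 0.08 × 17600 = -950 − 552 + 1408 = -94
Overall = 0.25 × 14250 + 0.25 × 8245 + 0.5 × (-94) = 3562.5 + 2061.25 − 47 = 5576.75

$5,576.75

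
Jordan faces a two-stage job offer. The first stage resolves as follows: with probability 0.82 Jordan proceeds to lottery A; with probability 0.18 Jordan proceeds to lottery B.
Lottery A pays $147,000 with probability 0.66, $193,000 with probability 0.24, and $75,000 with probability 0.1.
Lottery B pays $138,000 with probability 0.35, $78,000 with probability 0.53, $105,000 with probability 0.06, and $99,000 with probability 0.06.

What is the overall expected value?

EV(A) = 0.66 × 147000 + 0.24 × 193000 + 0.1 × 75000 = 97020 + 46320 + 7500 = 150840
EV(B) = 0.35 × 138000 + 0.53 × 78000 + 0.06 × 105000 + 0.06 × 99000 = 48300 + 41340 + 6300 + 5940 = 101880
Overall = 0.82 × 150840 + 0.18 × 101880 = 123688.8 + 18338.4 = 142027.2

$142,027.20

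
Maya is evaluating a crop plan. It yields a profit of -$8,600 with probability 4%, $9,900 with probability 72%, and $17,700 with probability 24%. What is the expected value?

$11,032

EV = 0.04 × (-8600) + 0.72 × 9900 + 0.24 × 17700 = -344 + 7128 + 4248 = 11032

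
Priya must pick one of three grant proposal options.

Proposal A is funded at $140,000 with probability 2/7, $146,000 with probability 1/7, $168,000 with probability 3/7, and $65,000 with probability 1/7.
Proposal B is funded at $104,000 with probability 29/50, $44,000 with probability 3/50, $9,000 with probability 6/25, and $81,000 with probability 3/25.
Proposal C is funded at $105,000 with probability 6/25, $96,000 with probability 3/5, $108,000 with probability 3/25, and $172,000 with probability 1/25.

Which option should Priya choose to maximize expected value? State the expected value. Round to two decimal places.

Proposal A ($142,142.86)

Proposal A = 2/7 × 140000 + 1/7 × 146000 + 3/7 × 168000 + 1/7 × 65000 = 40000 + 20857.1429 + 72000 + 9285.7143 = 142142.8571
Proposal B = 29/50 × 104000 + 3/50 × 44000 + 6/25 × 9000 + 3/25 × 81000 = 60320 + 2640 + 2160 + 9720 = 74840
Proposal C = 6/25 × 105000 + 3/5 × 96000 + 3/25 × 108000 + 1/25 × 172000 = 25200 + 57600 + 12960 + 6880 = 102640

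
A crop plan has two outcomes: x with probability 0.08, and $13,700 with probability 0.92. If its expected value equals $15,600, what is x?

0.08·x + 0.92·13700 = 15600
0.08·x = 15600 − 12604 = 2996
x = 2996 / 0.08 = 37450

x = $37,450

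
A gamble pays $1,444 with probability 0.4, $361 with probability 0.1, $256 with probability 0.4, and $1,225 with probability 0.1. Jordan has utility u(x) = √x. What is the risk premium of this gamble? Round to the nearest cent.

$109.60

E[u] = 0.4·√1444 + 0.1·√361 + 0.4·√256 + 0.1·√1225 = 0.4·38 + 0.1·19 + 0.4·16 + 0.1·35 = 27
CE = (27)² = 729
Risk premium = EV − CE = 838.6 − 729 = 109.6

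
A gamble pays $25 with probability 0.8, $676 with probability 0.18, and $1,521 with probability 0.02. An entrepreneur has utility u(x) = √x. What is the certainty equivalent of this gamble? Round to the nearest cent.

E[u] = 0.8·√25 + 0.18·√676 + 0.02·√1521 = 0.8·5 + 0.18·26 + 0.02·39 = 9.46
CE = (9.46)² = 89.4916

$89.49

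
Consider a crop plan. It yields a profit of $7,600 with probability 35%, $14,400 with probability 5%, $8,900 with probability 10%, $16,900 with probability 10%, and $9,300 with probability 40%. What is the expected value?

$9,680

EV = 0.35 × 7600 + 0.05 × 14400 + 0.1 × 8900 + 0.1 × 16900 + 0.4 × 9300 = 2660 + 720 + 890 + 1690 + 3720 = 9680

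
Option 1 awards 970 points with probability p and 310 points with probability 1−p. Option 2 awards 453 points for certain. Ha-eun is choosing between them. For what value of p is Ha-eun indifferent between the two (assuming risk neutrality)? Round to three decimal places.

p = 0.217

p·970 + (1−p)·310 = 453
660p + 310 = 453
p = (453 − 310) / 660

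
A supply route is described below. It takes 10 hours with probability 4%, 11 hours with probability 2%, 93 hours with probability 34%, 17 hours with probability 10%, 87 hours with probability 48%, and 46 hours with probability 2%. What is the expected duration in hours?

EV = 0.04 × 10 + 0.02 × 11 + 0.34 × 93 + 0.1 × 17 + 0.48 × 87 + 0.02 × 46 = 0.4 + 0.22 + 31.62 + 1.7 + 41.76 + 0.92 = 76.62

76.62 hours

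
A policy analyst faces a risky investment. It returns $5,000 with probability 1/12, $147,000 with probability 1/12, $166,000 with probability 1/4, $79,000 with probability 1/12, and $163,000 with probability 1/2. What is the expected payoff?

EV = 1/12 × 5000 + 1/12 × 147000 + 1/4 × 166000 + 1/12 × 79000 + 1/2 × 163000 = 416.6667 + 12250 + 41500 + 6583.3333 + 81500 = 142250

$142,250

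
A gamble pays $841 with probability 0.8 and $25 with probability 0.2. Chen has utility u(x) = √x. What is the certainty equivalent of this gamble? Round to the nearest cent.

E[u] = 0.8·√841 + 0.2·√25 = 0.8·29 + 0.2·5 = 24.2
CE = (24.2)² = 585.64

$585.64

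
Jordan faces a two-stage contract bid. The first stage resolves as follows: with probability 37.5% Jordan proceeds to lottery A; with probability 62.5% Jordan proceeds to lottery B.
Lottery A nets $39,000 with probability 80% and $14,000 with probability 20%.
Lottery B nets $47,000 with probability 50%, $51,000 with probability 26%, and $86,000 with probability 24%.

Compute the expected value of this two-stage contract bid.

$48,625

EV(A) = 0.8 × 39000 + 0.2 × 14000 = 31200 + 2800 = 34000
EV(B) = 0.5 × 47000 + 0.26 × 51000 + 0.24 × 86000 = 23500 + 13260 + 20640 = 57400
Overall = 0.375 × 34000 + 0.625 × 57400 = 12750 + 35875 = 48625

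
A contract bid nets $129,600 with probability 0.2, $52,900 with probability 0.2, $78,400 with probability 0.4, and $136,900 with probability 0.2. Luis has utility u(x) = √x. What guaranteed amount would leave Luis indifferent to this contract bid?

$92,416

E[u] = 0.2·√129600 + 0.2·√52900 + 0.4·√78400 + 0.2·√136900 = 0.2·360 + 0.2·230 + 0.4·280 + 0.2·370 = 304
CE = (304)² = 92416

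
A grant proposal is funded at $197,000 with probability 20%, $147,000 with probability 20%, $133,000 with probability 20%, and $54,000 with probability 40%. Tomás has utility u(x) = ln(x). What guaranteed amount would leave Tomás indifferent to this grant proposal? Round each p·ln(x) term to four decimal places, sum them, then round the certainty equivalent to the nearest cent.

E[u] = 0.2·ln(197000) + 0.2·ln(147000) + 0.2·ln(133000) + 0.4·ln(54000) = 2.4382 + 2.3796 + 2.3596 + 4.3587 = 11.5361
CE = e^11.5361 ≈ 102344.52

$102,344.52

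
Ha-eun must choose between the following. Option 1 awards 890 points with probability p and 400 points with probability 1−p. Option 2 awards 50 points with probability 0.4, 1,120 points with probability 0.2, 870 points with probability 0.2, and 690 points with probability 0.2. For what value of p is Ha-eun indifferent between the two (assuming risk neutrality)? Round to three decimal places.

p = 0.318

EV(Option 2) = 0.4 × 50 + 0.2 × 1120 + 0.2 × 870 + 0.2 × 690 = 20 + 224 + 174 + 138 = 556
p·890 + (1−p)·400 = 556
490p + 400 = 556
p = (556 − 400) / 490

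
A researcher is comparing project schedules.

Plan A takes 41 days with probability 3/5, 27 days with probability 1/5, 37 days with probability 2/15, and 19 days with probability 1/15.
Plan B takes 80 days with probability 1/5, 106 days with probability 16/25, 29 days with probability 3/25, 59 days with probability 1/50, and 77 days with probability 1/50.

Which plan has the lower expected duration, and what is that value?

Plan A (36.2 days)

Plan A = 3/5 × 41 + 1/5 × 27 + 2/15 × 37 + 1/15 × 19 = 24.6 + 5.4 + 4.9333 + 1.2667 = 36.2
Plan B = 1/5 × 80 + 16/25 × 106 + 3/25 × 29 + 1/50 × 59 + 1/50 × 77 = 16 + 67.84 + 3.48 + 1.18 + 1.54 = 90.04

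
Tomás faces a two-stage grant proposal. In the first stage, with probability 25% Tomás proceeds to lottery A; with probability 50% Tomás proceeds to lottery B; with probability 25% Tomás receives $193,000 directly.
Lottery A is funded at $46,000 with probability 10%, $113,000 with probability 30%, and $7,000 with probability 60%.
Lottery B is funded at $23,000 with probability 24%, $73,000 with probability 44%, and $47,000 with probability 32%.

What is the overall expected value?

$85,265

EV(A) = 0.1 × 46000 + 0.3 × 113000 + 0.6 × 7000 = 4600 + 33900 + 4200 = 42700
EV(B) = 0.24 × 23000 + 0.44 × 73000 + 0.32 × 47000 = 5520 + 32120 + 15040 = 52680
Branch C: 193000 (certain)
Overall = 0.25 × 42700 + 0.5 × 52680 + 0.25 × 193000 = 10675 + 26340 + 48250 = 85265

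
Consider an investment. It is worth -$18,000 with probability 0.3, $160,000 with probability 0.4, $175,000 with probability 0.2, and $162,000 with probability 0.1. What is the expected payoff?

$109,800

EV = 0.3 × (-18000) + 0.4 × 160000 + 0.2 × 175000 + 0.1 × 162000 = -5400 + 64000 + 35000 + 16200 = 109800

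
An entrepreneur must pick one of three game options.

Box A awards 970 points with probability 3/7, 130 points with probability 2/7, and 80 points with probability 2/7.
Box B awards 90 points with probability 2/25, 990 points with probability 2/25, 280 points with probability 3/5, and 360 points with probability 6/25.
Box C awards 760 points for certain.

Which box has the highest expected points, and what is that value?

Box C (760 points)

Box A = 3/7 × 970 + 2/7 × 130 + 2/7 × 80 = 415.7143 + 37.1429 + 22.8571 = 475.7143
Box B = 2/25 × 90 + 2/25 × 990 + 3/5 × 280 + 6/25 × 360 = 7.2 + 79.2 + 168 + 86.4 = 340.8
Box C: 760 (certain)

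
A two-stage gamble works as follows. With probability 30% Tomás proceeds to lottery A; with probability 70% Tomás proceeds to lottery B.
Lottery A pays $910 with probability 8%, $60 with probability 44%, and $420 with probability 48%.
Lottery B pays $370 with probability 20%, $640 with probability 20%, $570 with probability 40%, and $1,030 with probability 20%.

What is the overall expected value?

$535.44

EV(A) = 0.08 × 910 + 0.44 × 60 + 0.48 × 420 = 72.8 + 26.4 + 201.6 = 300.8
EV(B) = 0.2 × 370 + 0.2 × 640 + 0.4 × 570 + 0.2 × 1030 = 74 + 128 + 228 + 206 = 636
Overall = 0.3 × 300.8 + 0.7 × 636 = 90.24 + 445.2 = 535.44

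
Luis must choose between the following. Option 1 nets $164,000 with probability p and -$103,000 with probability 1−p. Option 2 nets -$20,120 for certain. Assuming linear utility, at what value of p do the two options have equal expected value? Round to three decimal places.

p·164000 + (1−p)·(-103000) = -20120
267000p − 103000 = -20120
p = (-20120 + 103000) / 267000

p = 0.310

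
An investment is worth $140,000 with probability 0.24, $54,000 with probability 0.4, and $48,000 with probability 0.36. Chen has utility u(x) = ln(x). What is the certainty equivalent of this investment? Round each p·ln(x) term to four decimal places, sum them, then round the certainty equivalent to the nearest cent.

$65,055.76

E[u] = 0.24·ln(140000) + 0.4·ln(54000) + 0.36·ln(48000) = 2.8439 + 4.3587 + 3.8804 = 11.0830
CE = e^11.0830 ≈ 65055.76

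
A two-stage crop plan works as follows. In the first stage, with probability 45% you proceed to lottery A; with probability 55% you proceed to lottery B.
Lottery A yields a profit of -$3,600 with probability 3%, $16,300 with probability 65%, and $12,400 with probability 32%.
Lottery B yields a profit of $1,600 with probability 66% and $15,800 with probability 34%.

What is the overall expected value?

EV(A) = 0.03 × (-3600) + 0.65 × 16300 + 0.32 × 12400 = -108 + 10595 + 3968 = 14455
EV(B) = 0.66 × 1600 + 0.34 × 15800 = 1056 + 5372 = 6428
Overall = 0.45 × 14455 + 0.55 × 6428 = 6504.75 + 3535.4 = 10040.15

$10,040.15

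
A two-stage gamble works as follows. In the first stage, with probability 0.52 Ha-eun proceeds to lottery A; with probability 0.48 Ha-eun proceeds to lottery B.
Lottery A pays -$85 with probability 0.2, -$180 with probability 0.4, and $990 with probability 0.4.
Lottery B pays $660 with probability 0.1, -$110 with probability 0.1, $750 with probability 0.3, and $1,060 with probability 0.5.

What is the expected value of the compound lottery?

EV(A) = 0.2 × (-85) + 0.4 × (-180) + 0.4 × 990 = -17 − 72 + 396 = 307
EV(B) = 0.1 × 660 + 0.1 × (-110) + 0.3 × 750 + 0.5 × 1060 = 66 − 11 + 225 + 530 = 810
Overall = 0.52 × 307 + 0.48 × 810 = 159.64 + 388.8 = 548.44

$548.44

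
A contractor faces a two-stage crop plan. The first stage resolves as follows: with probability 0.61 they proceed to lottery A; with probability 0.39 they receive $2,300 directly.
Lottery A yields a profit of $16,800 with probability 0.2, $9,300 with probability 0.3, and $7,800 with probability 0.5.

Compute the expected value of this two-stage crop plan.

$7,027.50

EV(A) = 0.2 × 16800 + 0.3 × 9300 + 0.5 × 7800 = 3360 + 2790 + 3900 = 10050
Branch B: 2300 (certain)
Overall = 0.61 × 10050 + 0.39 × 2300 = 6130.5 + 897 = 7027.5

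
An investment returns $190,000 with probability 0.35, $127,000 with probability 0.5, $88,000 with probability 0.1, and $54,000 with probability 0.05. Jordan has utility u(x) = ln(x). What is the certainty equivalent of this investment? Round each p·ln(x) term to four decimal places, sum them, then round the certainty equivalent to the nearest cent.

E[u] = 0.35·ln(190000) + 0.5·ln(127000) + 0.1·ln(88000) + 0.05·ln(54000) = 4.2542 + 5.8760 + 1.1385 + 0.5448 = 11.8135
CE = e^11.8135 ≈ 135063.46

$135,063.46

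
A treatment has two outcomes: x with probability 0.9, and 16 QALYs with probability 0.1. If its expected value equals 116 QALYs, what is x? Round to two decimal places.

0.9·x + 0.1·16 = 116
0.9·x = 116 − 1.6 = 114.4
x = 114.4 / 0.9 = 127.1111

x = 127.11 QALYs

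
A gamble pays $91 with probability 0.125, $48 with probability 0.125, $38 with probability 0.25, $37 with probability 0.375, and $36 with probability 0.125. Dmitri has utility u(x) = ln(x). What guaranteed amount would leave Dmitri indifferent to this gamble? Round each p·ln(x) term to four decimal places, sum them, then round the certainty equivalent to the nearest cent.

$42.91

E[u] = 0.125·ln(91) + 0.125·ln(48) + 0.25·ln(38) + 0.375·ln(37) + 0.125·ln(36) = 0.5639 + 0.4839 + 0.9094 + 1.3541 + 0.4479 = 3.7592
CE = e^3.7592 ≈ 42.91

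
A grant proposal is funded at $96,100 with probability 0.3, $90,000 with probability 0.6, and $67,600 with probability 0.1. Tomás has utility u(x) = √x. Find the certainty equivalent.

E[u] = 0.3·√96100 + 0.6·√90000 + 0.1·√67600 = 0.3·310 + 0.6·300 + 0.1·260 = 299
CE = (299)² = 89401

$89,401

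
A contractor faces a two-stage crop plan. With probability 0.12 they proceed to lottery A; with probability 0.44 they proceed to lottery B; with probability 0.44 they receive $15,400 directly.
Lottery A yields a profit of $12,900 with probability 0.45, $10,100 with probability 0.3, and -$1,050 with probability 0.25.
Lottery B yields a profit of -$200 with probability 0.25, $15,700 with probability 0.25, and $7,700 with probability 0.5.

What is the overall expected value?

$11,203.70

EV(A) = 0.45 × 12900 + 0.3 × 10100 + 0.25 × (-1050) = 5805 + 3030 − 262.5 = 8572.5
EV(B) = 0.25 × (-200) + 0.25 × 15700 + 0.5 × 7700 = -50 + 3925 + 3850 = 7725
Branch C: 15400 (certain)
Overall = 0.12 × 8572.5 + 0.44 × 7725 + 0.44 × 15400 = 1028.7 + 3399 + 6776 = 11203.7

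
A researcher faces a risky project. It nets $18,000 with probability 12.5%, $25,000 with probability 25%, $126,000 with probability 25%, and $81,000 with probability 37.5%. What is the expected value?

EV = 0.125 × 18000 + 0.25 × 25000 + 0.25 × 126000 + 0.375 × 81000 = 2250 + 6250 + 31500 + 30375 = 70375

$70,375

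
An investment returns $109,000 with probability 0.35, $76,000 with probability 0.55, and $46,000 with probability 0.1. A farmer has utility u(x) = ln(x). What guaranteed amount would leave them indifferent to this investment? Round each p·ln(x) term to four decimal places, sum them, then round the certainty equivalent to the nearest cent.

E[u] = 0.35·ln(109000) + 0.55·ln(76000) + 0.1·ln(46000) = 4.0597 + 6.1812 + 1.0736 = 11.3145
CE = e^11.3145 ≈ 82002.09

$82,002.09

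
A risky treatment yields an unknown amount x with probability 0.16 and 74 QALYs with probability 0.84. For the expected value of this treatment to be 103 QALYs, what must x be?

0.16·x + 0.84·74 = 103
0.16·x = 103 − 62.16 = 40.84
x = 40.84 / 0.16 = 255.25

x = 255.25 QALYs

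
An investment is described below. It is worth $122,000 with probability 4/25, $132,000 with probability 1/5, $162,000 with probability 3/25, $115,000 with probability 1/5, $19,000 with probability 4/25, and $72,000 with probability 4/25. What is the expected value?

$102,920

EV = 4/25 × 122000 + 1/5 × 132000 + 3/25 × 162000 + 1/5 × 115000 + 4/25 × 19000 + 4/25 × 72000 = 19520 + 26400 + 19440 + 23000 + 3040 + 11520 = 102920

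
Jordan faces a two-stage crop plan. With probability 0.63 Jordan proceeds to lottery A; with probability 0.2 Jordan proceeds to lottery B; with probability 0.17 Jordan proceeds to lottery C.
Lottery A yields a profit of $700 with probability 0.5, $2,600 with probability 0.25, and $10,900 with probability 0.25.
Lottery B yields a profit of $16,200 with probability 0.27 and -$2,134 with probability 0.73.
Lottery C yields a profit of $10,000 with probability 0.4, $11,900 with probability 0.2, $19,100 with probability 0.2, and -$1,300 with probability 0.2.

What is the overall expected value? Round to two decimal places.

EV(A) = 0.5 × 700 + 0.25 × 2600 + 0.25 × 10900 = 350 + 650 + 2725 = 3725
EV(B) = 0.27 × 16200 + 0.73 × (-2134) = 4374 − 1557.82 = 2816.18
EV(C) = 0.4 × 10000 + 0.2 × 11900 + 0.2 × 19100 + 0.2 × (-1300) = 4000 + 2380 + 3820 − 260 = 9940
Overall = 0.63 × 3725 + 0.2 × 2816.18 + 0.17 × 9940 = 2346.75 + 563.236 + 1689.8 = 4599.786

$4,599.79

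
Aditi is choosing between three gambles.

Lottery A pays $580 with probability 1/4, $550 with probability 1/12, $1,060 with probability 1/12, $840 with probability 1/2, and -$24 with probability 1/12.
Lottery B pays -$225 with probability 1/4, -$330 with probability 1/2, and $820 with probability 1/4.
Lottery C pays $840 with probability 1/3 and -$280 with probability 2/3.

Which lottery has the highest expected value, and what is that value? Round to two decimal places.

Lottery A = 1/4 × 580 + 1/12 × 550 + 1/12 × 1060 + 1/2 × 840 + 1/12 × (-24) = 145 + 45.8333 + 88.3333 + 420 − 2 = 697.1667
Lottery B = 1/4 × (-225) + 1/2 × (-330) + 1/4 × 820 = -56.25 − 165 + 205 = -16.25
Lottery C = 1/3 × 840 + 2/3 × (-280) = 280 − 186.6667 = 93.3333

Lottery A ($697.17)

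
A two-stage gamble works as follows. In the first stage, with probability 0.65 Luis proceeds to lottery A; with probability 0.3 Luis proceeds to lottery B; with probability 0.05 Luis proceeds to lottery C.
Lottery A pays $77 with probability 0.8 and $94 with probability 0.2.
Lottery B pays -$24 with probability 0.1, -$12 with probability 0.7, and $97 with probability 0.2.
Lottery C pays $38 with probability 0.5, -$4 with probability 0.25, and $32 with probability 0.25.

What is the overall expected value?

$56.14

EV(A) = 0.8 × 77 + 0.2 × 94 = 61.6 + 18.8 = 80.4
EV(B) = 0.1 × (-24) + 0.7 × (-12) + 0.2 × 97 = -2.4 − 8.4 + 19.4 = 8.6
EV(C) = 0.5 × 38 + 0.25 × (-4) + 0.25 × 32 = 19 − 1 + 8 = 26
Overall = 0.65 × 80.4 + 0.3 × 8.6 + 0.05 × 26 = 52.26 + 2.58 + 1.3 = 56.14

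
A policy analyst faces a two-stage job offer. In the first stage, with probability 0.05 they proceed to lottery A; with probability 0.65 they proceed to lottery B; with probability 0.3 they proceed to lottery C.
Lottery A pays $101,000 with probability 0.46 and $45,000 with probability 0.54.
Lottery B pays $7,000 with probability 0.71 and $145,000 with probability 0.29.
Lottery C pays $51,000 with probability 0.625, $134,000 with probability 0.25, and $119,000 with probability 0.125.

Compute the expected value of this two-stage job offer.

EV(A) = 0.46 × 101000 + 0.54 × 45000 = 46460 + 24300 = 70760
EV(B) = 0.71 × 7000 + 0.29 × 145000 = 4970 + 42050 = 47020
EV(C) = 0.625 × 51000 + 0.25 × 134000 + 0.125 × 119000 = 31875 + 33500 + 14875 = 80250
Overall = 0.05 × 70760 + 0.65 × 47020 + 0.3 × 80250 = 3538 + 30563 + 24075 = 58176

$58,176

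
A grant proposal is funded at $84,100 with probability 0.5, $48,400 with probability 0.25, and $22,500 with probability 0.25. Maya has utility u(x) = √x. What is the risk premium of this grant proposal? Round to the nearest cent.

$3,368.75

E[u] = 0.5·√84100 + 0.25·√48400 + 0.25·√22500 = 0.5·290 + 0.25·220 + 0.25·150 = 237.5
CE = (237.5)² = 56406.25
Risk premium = EV − CE = 59775 − 56406.25 = 3368.75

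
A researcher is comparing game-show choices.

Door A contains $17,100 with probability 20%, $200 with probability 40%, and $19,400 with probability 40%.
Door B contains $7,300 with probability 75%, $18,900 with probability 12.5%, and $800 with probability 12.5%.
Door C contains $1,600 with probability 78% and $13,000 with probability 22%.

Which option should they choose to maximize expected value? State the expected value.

Door A = 0.2 × 17100 + 0.4 × 200 + 0.4 × 19400 = 3420 + 80 + 7760 = 11260
Door B = 0.75 × 7300 + 0.125 × 18900 + 0.125 × 800 = 5475 + 2362.5 + 100 = 7937.5
Door C = 0.78 × 1600 + 0.22 × 13000 = 1248 + 2860 = 4108

Door A ($11,260)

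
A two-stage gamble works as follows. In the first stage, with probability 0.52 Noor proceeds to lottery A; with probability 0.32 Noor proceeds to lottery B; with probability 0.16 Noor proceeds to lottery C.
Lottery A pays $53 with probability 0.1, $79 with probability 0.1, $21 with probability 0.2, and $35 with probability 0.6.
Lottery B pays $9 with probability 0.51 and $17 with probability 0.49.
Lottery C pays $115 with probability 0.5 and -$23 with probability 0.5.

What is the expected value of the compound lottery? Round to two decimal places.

$31.46

EV(A) = 0.1 × 53 + 0.1 × 79 + 0.2 × 21 + 0.6 × 35 = 5.3 + 7.9 + 4.2 + 21 = 38.4
EV(B) = 0.51 × 9 + 0.49 × 17 = 4.59 + 8.33 = 12.92
EV(C) = 0.5 × 115 + 0.5 × (-23) = 57.5 − 11.5 = 46
Overall = 0.52 × 38.4 + 0.32 × 12.92 + 0.16 × 46 = 19.968 + 4.1344 + 7.36 = 31.4624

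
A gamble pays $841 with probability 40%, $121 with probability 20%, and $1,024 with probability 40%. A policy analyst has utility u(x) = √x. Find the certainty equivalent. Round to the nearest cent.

E[u] = 0.4·√841 + 0.2·√121 + 0.4·√1024 = 0.4·29 + 0.2·11 + 0.4·32 = 26.6
CE = (26.6)² = 707.56

$707.56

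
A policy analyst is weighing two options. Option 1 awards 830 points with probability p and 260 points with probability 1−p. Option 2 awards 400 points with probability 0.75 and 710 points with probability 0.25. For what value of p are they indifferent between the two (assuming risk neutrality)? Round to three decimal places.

EV(Option 2) = 0.75 × 400 + 0.25 × 710 = 300 + 177.5 = 477.5
p·830 + (1−p)·260 = 477.5
570p + 260 = 477.5
p = (477.5 − 260) / 570

p = 0.382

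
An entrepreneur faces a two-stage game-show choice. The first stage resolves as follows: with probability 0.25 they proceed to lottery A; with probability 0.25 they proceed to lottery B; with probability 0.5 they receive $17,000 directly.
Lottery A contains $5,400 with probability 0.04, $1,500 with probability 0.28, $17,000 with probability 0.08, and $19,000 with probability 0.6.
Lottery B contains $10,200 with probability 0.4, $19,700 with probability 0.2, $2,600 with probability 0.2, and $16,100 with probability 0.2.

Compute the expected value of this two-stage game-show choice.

EV(A) = 0.04 × 5400 + 0.28 × 1500 + 0.08 × 17000 + 0.6 × 19000 = 216 + 420 + 1360 + 11400 = 13396
EV(B) = 0.4 × 10200 + 0.2 × 19700 + 0.2 × 2600 + 0.2 × 16100 = 4080 + 3940 + 520 + 3220 = 11760
Branch C: 17000 (certain)
Overall = 0.25 × 13396 + 0.25 × 11760 + 0.5 × 17000 = 3349 + 2940 + 8500 = 14789

$14,789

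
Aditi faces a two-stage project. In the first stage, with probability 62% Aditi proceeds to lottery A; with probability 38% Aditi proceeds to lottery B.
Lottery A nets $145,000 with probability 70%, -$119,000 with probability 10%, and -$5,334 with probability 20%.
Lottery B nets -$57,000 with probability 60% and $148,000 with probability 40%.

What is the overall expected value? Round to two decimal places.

EV(A) = 0.7 × 145000 + 0.1 × (-119000) + 0.2 × (-5334) = 101500 − 11900 − 1066.8 = 88533.2
EV(B) = 0.6 × (-57000) + 0.4 × 148000 = -34200 + 59200 = 25000
Overall = 0.62 × 88533.2 + 0.38 × 25000 = 54890.584 + 9500 = 64390.584

$64,390.58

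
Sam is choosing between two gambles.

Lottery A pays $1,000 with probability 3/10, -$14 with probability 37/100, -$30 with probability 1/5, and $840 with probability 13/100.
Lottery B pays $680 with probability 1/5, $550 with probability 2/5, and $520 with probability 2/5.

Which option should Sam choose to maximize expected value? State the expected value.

Lottery A = 3/10 × 1000 + 37/100 × (-14) + 1/5 × (-30) + 13/100 × 840 = 300 − 5.18 − 6 + 109.2 = 398.02
Lottery B = 1/5 × 680 + 2/5 × 550 + 2/5 × 520 = 136 + 220 + 208 = 564

Lottery B ($564)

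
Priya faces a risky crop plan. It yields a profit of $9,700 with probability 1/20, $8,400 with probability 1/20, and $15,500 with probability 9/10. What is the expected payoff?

$14,855

EV = 1/20 × 9700 + 1/20 × 8400 + 9/10 × 15500 = 485 + 420 + 13950 = 14855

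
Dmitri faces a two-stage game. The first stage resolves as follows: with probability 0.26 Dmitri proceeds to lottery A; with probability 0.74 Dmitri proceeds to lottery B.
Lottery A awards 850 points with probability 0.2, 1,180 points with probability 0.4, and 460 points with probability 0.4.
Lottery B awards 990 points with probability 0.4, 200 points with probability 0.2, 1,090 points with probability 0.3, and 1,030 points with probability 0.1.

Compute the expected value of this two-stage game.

EV(A) = 0.2 × 850 + 0.4 × 1180 + 0.4 × 460 = 170 + 472 + 184 = 826
EV(B) = 0.4 × 990 + 0.2 × 200 + 0.3 × 1090 + 0.1 × 1030 = 396 + 40 + 327 + 103 = 866
Overall = 0.26 × 826 + 0.74 × 866 = 214.76 + 640.84 = 855.6

855.6 points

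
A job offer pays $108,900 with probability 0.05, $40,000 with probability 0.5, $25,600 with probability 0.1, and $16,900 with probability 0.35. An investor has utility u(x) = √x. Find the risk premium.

E[u] = 0.05·√108900 + 0.5·√40000 + 0.1·√25600 + 0.35·√16900 = 0.05·330 + 0.5·200 + 0.1·160 + 0.35·130 = 178
CE = (178)² = 31684
Risk premium = EV − CE = 33920 − 31684 = 2236

$2,236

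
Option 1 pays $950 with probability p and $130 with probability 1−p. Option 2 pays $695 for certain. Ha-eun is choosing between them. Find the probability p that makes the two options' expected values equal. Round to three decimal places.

p·950 + (1−p)·130 = 695
820p + 130 = 695
p = (695 − 130) / 820

p = 0.689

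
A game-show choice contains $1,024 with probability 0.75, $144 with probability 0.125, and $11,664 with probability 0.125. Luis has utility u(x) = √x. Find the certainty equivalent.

E[u] = 0.75·√1024 + 0.125·√144 + 0.125·√11664 = 0.75·32 + 0.125·12 + 0.125·108 = 39
CE = (39)² = 1521

$1,521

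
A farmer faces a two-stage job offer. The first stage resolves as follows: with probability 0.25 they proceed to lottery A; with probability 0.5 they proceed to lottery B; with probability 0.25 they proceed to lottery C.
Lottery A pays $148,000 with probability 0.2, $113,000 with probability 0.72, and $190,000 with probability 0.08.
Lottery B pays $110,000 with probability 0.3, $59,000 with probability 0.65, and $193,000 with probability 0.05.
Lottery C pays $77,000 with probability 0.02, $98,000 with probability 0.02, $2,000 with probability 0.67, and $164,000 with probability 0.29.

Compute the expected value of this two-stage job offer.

$85,140

EV(A) = 0.2 × 148000 + 0.72 × 113000 + 0.08 × 190000 = 29600 + 81360 + 15200 = 126160
EV(B) = 0.3 × 110000 + 0.65 × 59000 + 0.05 × 193000 = 33000 + 38350 + 9650 = 81000
EV(C) = 0.02 × 77000 + 0.02 × 98000 + 0.67 × 2000 + 0.29 × 164000 = 1540 + 1960 + 1340 + 47560 = 52400
Overall = 0.25 × 126160 + 0.5 × 81000 + 0.25 × 52400 = 31540 + 40500 + 13100 = 85140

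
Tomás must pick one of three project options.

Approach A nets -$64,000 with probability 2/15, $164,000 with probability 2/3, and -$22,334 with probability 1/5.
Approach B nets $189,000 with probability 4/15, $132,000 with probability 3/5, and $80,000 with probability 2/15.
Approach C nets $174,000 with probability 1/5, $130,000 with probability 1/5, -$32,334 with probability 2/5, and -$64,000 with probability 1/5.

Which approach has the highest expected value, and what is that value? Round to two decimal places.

Approach A = 2/15 × (-64000) + 2/3 × 164000 + 1/5 × (-22334) = -8533.3333 + 109333.3333 − 4466.8 = 96333.2
Approach B = 4/15 × 189000 + 3/5 × 132000 + 2/15 × 80000 = 50400 + 79200 + 10666.6667 = 140266.6667
Approach C = 1/5 × 174000 + 1/5 × 130000 + 2/5 × (-32334) + 1/5 × (-64000) = 34800 + 26000 − 12933.6 − 12800 = 35066.4

Approach B ($140,266.67)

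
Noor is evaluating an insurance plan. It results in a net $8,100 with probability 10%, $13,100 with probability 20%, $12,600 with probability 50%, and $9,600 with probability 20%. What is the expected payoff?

EV = 0.1 × 8100 + 0.2 × 13100 + 0.5 × 12600 + 0.2 × 9600 = 810 + 2620 + 6300 + 1920 = 11650

$11,650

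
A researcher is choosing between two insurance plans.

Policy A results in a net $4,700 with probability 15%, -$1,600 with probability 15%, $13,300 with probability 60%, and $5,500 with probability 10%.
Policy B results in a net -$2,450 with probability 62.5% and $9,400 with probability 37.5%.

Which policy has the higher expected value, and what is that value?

Policy A = 0.15 × 4700 + 0.15 × (-1600) + 0.6 × 13300 + 0.1 × 5500 = 705 − 240 + 7980 + 550 = 8995
Policy B = 0.625 × (-2450) + 0.375 × 9400 = -1531.25 + 3525 = 1993.75

Policy A ($8,995)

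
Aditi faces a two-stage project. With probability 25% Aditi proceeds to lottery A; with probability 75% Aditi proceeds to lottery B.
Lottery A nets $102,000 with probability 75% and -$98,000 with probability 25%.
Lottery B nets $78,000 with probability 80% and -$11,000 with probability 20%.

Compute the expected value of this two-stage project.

$58,150

EV(A) = 0.75 × 102000 + 0.25 × (-98000) = 76500 − 24500 = 52000
EV(B) = 0.8 × 78000 + 0.2 × (-11000) = 62400 − 2200 = 60200
Overall = 0.25 × 52000 + 0.75 × 60200 = 13000 + 45150 = 58150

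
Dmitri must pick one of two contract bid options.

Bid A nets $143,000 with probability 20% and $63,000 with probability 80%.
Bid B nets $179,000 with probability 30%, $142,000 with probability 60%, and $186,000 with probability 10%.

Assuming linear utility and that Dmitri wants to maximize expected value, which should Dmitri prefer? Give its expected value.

Bid B ($157,500)

Bid A = 0.2 × 143000 + 0.8 × 63000 = 28600 + 50400 = 79000
Bid B = 0.3 × 179000 + 0.6 × 142000 + 0.1 × 186000 = 53700 + 85200 + 18600 = 157500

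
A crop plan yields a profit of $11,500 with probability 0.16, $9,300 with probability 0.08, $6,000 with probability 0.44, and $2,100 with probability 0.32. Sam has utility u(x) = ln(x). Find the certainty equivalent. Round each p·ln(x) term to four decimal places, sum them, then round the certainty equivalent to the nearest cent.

$4,928.06

E[u] = 0.16·ln(11500) + 0.08·ln(9300) + 0.44·ln(6000) + 0.32·ln(2100) = 1.4960 + 0.7310 + 3.8278 + 2.4479 = 8.5027
CE = e^8.5027 ≈ 4928.06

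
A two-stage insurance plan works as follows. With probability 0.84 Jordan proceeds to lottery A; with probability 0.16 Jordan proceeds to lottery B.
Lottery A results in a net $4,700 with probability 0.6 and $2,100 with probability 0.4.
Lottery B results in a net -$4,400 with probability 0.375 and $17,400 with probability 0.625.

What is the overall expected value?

$4,550.40

EV(A) = 0.6 × 4700 + 0.4 × 2100 = 2820 + 840 = 3660
EV(B) = 0.375 × (-4400) + 0.625 × 17400 = -1650 + 10875 = 9225
Overall = 0.84 × 3660 + 0.16 × 9225 = 3074.4 + 1476 = 4550.4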